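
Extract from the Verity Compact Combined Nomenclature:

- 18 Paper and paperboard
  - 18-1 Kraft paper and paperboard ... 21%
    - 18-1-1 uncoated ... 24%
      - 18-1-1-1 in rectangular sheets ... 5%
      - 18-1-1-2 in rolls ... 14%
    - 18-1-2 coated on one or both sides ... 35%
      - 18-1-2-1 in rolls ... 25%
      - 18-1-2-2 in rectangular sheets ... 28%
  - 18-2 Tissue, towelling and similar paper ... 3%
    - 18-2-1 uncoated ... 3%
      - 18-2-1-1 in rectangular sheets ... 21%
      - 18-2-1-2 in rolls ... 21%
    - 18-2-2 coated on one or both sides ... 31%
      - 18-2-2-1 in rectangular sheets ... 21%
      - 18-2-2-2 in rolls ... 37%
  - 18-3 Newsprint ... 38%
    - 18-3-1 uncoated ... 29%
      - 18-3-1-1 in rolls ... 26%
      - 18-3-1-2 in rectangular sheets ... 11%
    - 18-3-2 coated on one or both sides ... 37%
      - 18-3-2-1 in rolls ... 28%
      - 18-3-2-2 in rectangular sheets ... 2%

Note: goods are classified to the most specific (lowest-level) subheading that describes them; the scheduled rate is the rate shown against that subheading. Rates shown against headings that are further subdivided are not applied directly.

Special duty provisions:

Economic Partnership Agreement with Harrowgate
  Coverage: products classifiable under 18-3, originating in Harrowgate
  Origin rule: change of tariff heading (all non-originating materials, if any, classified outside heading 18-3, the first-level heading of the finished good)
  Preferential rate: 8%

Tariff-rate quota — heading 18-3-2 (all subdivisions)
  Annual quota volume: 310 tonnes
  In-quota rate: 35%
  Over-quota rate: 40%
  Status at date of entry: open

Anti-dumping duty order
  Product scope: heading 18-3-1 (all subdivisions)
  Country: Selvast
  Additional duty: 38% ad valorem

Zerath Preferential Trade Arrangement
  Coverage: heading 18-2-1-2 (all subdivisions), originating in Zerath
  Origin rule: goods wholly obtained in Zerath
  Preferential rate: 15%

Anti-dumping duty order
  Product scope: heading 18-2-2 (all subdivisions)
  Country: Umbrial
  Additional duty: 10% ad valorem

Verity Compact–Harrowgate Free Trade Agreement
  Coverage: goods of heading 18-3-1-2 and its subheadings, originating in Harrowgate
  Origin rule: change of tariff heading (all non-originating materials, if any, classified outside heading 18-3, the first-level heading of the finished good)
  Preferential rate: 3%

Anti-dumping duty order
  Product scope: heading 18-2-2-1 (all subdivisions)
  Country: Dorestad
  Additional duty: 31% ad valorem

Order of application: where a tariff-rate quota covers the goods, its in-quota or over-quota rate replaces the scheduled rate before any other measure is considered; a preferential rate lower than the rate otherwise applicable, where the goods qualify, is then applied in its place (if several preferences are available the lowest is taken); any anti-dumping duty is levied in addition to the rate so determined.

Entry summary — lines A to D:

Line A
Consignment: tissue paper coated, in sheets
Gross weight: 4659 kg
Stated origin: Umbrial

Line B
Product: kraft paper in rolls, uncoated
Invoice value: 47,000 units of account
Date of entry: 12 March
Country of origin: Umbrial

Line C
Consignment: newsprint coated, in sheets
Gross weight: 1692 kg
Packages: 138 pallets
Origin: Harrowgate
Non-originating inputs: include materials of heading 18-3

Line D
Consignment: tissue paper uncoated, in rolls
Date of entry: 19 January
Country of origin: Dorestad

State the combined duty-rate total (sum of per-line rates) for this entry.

Line A: tissue paper → 18-2; coated → 18-2-2; in sheets → 18-2-2-1. Scheduled 21%. anti-dumping (Umbrial, 18-2-2): +10%; total 21% + 10% = 31%. → 31%.
Line B: kraft paper → 18-1; uncoated → 18-1-1; in rolls → 18-1-1-2. Scheduled 14%. No special measure applies. → 14%.
Line C: newsprint → 18-3; coated → 18-3-2; in sheets → 18-3-2-2. Scheduled 2%. quota on 18-3-2 open → in-quota 35%; Harrowgate agreement on 18-3: CTH not met; Harrowgate agreement on 18-3-1-2: 18-3-2-2 not covered. → 35%.
Line D: tissue paper → 18-2; uncoated → 18-2-1; in rolls → 18-2-1-2. Scheduled 21%. No special measure applies. → 21%.
Sum: 31% + 14% + 35% + 21% = 101%.

101%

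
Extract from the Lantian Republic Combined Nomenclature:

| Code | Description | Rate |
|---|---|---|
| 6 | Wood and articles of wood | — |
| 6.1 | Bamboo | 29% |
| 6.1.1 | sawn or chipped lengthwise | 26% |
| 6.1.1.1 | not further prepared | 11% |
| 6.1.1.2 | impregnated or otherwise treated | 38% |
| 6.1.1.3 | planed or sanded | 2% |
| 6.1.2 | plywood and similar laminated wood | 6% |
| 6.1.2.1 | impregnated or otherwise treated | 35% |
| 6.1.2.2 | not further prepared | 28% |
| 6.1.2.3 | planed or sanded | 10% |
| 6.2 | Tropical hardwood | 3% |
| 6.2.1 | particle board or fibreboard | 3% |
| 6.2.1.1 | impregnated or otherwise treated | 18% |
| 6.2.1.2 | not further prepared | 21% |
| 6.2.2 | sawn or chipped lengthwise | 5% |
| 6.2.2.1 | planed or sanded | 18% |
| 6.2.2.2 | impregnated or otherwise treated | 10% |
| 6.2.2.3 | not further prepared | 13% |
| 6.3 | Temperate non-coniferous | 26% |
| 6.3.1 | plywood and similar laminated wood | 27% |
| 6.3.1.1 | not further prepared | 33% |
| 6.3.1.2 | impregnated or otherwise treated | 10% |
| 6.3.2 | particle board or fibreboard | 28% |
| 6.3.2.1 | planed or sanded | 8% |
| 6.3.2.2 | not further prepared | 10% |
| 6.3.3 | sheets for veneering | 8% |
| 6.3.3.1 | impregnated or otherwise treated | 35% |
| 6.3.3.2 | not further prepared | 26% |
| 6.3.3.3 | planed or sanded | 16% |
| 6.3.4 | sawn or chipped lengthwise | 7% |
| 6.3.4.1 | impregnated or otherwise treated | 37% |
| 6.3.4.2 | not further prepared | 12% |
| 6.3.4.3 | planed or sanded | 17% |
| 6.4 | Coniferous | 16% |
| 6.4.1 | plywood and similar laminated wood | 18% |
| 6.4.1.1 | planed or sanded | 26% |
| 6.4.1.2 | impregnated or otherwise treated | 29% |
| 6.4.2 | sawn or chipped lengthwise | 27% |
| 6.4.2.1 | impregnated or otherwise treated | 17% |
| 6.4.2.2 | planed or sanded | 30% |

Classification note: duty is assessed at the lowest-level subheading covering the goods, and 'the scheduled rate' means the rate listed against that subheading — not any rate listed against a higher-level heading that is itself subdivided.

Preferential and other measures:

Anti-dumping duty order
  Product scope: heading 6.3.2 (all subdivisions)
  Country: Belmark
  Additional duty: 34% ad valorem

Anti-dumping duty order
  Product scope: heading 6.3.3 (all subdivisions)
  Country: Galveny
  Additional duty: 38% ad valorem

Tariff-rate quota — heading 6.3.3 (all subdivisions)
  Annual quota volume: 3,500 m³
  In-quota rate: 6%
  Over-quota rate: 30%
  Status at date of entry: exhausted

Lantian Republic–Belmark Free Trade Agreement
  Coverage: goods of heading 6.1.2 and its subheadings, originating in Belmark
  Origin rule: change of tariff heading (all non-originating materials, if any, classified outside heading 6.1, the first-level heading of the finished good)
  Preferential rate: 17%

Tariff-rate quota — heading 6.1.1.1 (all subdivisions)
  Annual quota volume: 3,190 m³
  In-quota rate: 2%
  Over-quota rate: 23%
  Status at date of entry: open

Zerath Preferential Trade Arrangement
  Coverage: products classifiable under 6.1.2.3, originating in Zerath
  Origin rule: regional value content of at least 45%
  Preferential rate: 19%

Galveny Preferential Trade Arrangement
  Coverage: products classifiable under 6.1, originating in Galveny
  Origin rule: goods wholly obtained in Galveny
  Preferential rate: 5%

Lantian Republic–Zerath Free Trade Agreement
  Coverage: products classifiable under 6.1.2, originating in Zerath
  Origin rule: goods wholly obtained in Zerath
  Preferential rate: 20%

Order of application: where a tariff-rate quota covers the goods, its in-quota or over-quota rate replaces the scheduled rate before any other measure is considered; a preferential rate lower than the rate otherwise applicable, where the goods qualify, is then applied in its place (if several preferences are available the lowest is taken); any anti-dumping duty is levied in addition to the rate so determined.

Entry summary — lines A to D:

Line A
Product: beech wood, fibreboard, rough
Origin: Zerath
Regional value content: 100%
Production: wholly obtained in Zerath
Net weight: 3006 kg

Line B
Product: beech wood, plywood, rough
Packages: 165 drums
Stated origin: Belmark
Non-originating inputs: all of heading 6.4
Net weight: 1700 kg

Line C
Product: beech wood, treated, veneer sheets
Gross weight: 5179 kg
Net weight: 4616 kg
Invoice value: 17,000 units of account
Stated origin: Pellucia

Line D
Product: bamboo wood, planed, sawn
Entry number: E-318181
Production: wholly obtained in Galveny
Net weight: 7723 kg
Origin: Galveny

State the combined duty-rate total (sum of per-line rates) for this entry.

Line A: beech → 6.3; fibreboard → 6.3.2; rough → 6.3.2.2. Scheduled 10%. Zerath agreement on 6.1.2.3: 6.3.2.2 not covered; Zerath agreement on 6.1.2: 6.3.2.2 not covered. → 10%.
Line B: beech → 6.3; plywood → 6.3.1; rough → 6.3.1.1. Scheduled 33%. Belmark agreement on 6.1.2: 6.3.1.1 not covered. → 33%.
Line C: beech → 6.3; veneer sheets → 6.3.3; treated → 6.3.3.1. Scheduled 35%. quota on 6.3.3 exhausted → over-quota 30%. → 30%.
Line D: bamboo → 6.1; sawn → 6.1.1; planed → 6.1.1.3. Scheduled 2%. Galveny agreement on 6.1: wholly obtained → 5% available; preference 5% not lower than 2% → no reduction. → 2%.
Sum: 10% + 33% + 30% + 2% = 75%.

75%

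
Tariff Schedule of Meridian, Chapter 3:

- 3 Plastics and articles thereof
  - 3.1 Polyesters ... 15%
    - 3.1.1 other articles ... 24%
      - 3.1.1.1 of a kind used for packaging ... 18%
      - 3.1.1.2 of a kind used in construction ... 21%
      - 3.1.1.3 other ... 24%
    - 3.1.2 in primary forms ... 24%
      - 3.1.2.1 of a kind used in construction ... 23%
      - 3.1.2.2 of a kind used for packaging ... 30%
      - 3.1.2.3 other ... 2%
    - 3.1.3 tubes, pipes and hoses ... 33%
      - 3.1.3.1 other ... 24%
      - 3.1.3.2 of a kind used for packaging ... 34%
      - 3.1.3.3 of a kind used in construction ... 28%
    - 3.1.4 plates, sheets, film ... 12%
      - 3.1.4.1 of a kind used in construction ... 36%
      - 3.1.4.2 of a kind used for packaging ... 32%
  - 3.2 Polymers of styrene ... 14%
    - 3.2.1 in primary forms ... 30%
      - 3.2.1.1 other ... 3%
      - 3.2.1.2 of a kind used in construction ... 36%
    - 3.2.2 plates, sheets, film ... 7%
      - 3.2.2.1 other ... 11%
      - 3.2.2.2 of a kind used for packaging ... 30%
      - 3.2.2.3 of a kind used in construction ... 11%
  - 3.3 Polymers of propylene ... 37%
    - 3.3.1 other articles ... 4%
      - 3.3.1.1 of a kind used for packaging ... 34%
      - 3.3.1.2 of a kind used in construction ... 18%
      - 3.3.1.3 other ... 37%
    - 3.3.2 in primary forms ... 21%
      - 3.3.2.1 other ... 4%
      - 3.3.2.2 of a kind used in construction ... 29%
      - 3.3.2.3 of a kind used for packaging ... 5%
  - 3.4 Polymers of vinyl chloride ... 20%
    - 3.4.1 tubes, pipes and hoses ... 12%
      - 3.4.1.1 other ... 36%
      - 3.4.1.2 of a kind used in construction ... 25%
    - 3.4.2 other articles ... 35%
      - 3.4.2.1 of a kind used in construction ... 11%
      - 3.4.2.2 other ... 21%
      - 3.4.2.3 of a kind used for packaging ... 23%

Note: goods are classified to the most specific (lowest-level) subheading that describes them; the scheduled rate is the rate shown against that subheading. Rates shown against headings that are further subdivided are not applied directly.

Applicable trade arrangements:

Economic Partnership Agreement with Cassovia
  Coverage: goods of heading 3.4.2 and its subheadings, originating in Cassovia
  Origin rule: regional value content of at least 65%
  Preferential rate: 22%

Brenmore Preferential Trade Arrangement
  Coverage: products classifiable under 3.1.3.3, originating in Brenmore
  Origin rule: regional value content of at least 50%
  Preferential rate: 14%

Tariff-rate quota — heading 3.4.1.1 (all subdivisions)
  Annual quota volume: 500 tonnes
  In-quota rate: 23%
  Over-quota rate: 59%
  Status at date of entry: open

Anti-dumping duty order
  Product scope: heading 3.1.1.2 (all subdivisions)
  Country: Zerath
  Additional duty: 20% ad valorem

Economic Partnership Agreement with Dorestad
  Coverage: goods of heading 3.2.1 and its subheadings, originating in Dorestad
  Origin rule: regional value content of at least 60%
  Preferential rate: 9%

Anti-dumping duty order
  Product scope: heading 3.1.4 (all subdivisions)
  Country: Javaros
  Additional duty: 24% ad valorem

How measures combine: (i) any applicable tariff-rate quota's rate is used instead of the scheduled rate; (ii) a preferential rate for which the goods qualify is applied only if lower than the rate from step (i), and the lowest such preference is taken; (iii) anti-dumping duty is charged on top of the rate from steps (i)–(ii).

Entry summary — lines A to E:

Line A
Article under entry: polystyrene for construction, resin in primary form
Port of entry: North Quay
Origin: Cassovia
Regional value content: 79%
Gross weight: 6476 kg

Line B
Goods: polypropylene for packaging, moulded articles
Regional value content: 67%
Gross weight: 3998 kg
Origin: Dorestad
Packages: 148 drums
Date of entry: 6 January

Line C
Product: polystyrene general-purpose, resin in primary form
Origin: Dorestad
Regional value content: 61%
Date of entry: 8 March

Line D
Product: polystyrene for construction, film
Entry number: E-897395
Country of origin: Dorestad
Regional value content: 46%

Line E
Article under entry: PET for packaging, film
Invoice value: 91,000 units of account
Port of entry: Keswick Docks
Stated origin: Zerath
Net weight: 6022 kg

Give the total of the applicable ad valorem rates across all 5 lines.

Line A: polystyrene → 3.2; resin in primary form → 3.2.1; for construction → 3.2.1.2. Scheduled 36%. Cassovia agreement on 3.4.2: 3.2.1.2 not covered. → 36%.
Line B: polypropylene → 3.3; moulded articles → 3.3.1; for packaging → 3.3.1.1. Scheduled 34%. Dorestad agreement on 3.2.1: 3.3.1.1 not covered. → 34%.
Line C: polystyrene → 3.2; resin in primary form → 3.2.1; general-purpose → 3.2.1.1. Scheduled 3%. Dorestad agreement on 3.2.1: RVC ≥ 60% → 9% available; preference 9% not lower than 3% → no reduction. → 3%.
Line D: polystyrene → 3.2; film → 3.2.2; for construction → 3.2.2.3. Scheduled 11%. Dorestad agreement on 3.2.1: 3.2.2.3 not covered. → 11%.
Line E: PET → 3.1; film → 3.1.4; for packaging → 3.1.4.2. Scheduled 32%. No special measure applies. → 32%.
Sum: 36% + 34% + 3% + 11% + 32% = 116%.

116%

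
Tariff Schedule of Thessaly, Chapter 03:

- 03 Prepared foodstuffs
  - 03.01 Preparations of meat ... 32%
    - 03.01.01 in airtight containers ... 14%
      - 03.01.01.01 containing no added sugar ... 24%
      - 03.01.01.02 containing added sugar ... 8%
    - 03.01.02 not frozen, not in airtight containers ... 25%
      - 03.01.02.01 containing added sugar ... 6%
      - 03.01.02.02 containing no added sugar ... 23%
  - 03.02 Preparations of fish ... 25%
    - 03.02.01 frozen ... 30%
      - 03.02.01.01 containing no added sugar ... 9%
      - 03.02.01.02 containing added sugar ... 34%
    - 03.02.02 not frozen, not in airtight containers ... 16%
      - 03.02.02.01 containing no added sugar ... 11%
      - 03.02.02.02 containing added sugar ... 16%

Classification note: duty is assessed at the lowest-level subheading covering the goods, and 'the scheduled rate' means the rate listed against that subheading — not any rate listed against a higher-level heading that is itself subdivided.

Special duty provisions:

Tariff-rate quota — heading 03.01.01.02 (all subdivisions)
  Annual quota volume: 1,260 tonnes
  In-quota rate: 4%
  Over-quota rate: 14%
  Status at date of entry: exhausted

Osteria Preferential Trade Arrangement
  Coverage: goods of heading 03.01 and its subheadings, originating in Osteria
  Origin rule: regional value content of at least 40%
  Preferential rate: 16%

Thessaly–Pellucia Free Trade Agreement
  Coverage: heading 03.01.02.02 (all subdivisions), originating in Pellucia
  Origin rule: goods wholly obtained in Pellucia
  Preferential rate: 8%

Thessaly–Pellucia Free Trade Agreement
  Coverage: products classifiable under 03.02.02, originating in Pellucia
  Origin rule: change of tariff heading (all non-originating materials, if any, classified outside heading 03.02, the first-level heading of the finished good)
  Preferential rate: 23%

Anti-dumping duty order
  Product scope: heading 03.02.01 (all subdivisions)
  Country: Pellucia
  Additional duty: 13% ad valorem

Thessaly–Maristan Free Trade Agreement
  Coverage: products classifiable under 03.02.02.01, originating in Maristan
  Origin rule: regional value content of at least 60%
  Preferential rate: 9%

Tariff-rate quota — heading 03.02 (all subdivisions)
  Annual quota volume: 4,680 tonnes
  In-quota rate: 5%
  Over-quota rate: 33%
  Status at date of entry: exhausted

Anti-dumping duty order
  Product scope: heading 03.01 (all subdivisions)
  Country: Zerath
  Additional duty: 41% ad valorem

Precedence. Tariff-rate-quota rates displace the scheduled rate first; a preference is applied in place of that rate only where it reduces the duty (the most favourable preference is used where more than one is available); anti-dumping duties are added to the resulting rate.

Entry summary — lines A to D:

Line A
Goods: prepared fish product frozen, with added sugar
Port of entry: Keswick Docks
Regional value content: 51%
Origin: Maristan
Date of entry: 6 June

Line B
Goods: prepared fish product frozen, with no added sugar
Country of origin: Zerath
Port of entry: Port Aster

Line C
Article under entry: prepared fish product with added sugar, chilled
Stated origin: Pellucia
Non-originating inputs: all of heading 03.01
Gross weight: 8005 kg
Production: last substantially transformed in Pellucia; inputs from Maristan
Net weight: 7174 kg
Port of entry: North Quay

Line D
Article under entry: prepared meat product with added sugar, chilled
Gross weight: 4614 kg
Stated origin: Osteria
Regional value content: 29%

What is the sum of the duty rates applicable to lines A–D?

Line A: prepared fish product → 03.02; frozen → 03.02.01; with added sugar → 03.02.01.02. Scheduled 34%. quota on 03.02 exhausted → over-quota 33%; Maristan agreement on 03.02.02.01: 03.02.01.02 not covered. → 33%.
Line B: prepared fish product → 03.02; frozen → 03.02.01; with no added sugar → 03.02.01.01. Scheduled 9%. quota on 03.02 exhausted → over-quota 33%. → 33%.
Line C: prepared fish product → 03.02; chilled → 03.02.02; with added sugar → 03.02.02.02. Scheduled 16%. quota on 03.02 exhausted → over-quota 33%; Pellucia agreement on 03.01.02.02: 03.02.02.02 not covered; Pellucia agreement on 03.02.02: CTH met → 23% available; preferential 23%. → 23%.
Line D: prepared meat product → 03.01; chilled → 03.01.02; with added sugar → 03.01.02.01. Scheduled 6%. Osteria agreement on 03.01: RVC < 40%. → 6%.
Sum: 33% + 33% + 23% + 6% = 95%.

95%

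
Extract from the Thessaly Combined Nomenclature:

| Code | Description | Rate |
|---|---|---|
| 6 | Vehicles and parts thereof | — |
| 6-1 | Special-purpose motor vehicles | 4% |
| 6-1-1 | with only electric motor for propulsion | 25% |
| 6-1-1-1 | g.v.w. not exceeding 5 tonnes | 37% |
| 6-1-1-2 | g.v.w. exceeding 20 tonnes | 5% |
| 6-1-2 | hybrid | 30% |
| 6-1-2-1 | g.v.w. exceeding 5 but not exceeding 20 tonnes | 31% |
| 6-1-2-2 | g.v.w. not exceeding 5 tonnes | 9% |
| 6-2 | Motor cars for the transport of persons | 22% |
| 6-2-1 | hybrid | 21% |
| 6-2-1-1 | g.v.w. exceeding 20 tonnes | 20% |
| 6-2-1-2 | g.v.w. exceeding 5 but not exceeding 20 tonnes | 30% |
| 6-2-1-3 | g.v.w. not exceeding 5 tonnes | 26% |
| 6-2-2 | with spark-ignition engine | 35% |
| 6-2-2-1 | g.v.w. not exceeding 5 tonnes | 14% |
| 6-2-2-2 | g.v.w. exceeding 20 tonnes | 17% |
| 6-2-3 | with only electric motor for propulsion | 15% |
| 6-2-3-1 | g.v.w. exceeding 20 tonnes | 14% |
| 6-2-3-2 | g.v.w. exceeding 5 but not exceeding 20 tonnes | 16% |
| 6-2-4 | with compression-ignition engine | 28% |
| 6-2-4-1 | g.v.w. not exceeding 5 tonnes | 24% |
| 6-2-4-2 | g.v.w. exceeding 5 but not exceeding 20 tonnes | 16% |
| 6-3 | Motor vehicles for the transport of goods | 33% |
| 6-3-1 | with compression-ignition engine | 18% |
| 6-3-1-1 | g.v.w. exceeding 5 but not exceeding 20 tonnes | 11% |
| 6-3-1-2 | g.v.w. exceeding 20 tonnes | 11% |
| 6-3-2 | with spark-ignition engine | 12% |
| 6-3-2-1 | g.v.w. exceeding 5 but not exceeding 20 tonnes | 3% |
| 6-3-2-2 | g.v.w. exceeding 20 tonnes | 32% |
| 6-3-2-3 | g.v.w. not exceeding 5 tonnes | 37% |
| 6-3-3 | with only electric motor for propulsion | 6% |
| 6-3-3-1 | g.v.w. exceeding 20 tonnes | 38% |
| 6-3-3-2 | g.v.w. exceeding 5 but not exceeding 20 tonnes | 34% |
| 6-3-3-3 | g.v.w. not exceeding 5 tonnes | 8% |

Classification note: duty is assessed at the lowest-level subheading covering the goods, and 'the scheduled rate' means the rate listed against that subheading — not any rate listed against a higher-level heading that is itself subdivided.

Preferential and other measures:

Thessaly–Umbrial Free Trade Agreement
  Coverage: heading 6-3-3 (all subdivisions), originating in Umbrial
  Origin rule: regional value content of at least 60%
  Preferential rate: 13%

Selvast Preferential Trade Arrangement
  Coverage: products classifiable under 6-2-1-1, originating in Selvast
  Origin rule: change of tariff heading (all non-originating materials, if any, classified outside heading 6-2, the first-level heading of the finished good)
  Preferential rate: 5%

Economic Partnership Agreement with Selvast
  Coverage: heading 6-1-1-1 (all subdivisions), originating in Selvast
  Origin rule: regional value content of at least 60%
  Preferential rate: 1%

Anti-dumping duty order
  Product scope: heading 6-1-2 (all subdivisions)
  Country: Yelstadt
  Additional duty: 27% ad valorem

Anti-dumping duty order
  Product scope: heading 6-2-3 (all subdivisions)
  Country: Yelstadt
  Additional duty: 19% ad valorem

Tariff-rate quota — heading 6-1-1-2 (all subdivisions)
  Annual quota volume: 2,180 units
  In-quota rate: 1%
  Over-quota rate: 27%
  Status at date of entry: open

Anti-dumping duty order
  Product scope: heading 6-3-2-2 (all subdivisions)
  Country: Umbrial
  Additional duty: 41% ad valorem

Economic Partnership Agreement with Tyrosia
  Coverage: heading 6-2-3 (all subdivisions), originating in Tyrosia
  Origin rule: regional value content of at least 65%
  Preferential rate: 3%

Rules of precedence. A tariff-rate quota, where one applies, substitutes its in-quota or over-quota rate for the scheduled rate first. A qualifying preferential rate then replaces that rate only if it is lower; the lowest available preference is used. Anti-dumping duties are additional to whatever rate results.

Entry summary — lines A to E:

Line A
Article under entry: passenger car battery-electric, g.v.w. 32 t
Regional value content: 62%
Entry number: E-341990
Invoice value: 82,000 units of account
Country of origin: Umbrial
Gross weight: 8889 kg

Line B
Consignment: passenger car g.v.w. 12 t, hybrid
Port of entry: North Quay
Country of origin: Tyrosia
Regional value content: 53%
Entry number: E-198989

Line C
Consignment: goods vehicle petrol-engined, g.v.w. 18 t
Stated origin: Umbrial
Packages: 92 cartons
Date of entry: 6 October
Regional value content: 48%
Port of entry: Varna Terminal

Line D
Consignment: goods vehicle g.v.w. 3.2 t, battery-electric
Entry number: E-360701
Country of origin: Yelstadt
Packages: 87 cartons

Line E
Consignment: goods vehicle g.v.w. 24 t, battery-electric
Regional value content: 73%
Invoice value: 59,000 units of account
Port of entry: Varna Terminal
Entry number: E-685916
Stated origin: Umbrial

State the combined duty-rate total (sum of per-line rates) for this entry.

Line A: passenger car → 6-2; battery-electric → 6-2-3; g.v.w. 32 t → 6-2-3-1. Scheduled 14%. Umbrial agreement on 6-3-3: 6-2-3-1 not covered. → 14%.
Line B: passenger car → 6-2; hybrid → 6-2-1; g.v.w. 12 t → 6-2-1-2. Scheduled 30%. Tyrosia agreement on 6-2-3: 6-2-1-2 not covered. → 30%.
Line C: goods vehicle → 6-3; petrol-engined → 6-3-2; g.v.w. 18 t → 6-3-2-1. Scheduled 3%. Umbrial agreement on 6-3-3: 6-3-2-1 not covered. → 3%.
Line D: goods vehicle → 6-3; battery-electric → 6-3-3; g.v.w. 3.2 t → 6-3-3-3. Scheduled 8%. No special measure applies. → 8%.
Line E: goods vehicle → 6-3; battery-electric → 6-3-3; g.v.w. 24 t → 6-3-3-1. Scheduled 38%. Umbrial agreement on 6-3-3: RVC ≥ 60% → 13% available; preferential 13%. → 13%.
Sum: 14% + 30% + 3% + 8% + 13% = 68%.

68%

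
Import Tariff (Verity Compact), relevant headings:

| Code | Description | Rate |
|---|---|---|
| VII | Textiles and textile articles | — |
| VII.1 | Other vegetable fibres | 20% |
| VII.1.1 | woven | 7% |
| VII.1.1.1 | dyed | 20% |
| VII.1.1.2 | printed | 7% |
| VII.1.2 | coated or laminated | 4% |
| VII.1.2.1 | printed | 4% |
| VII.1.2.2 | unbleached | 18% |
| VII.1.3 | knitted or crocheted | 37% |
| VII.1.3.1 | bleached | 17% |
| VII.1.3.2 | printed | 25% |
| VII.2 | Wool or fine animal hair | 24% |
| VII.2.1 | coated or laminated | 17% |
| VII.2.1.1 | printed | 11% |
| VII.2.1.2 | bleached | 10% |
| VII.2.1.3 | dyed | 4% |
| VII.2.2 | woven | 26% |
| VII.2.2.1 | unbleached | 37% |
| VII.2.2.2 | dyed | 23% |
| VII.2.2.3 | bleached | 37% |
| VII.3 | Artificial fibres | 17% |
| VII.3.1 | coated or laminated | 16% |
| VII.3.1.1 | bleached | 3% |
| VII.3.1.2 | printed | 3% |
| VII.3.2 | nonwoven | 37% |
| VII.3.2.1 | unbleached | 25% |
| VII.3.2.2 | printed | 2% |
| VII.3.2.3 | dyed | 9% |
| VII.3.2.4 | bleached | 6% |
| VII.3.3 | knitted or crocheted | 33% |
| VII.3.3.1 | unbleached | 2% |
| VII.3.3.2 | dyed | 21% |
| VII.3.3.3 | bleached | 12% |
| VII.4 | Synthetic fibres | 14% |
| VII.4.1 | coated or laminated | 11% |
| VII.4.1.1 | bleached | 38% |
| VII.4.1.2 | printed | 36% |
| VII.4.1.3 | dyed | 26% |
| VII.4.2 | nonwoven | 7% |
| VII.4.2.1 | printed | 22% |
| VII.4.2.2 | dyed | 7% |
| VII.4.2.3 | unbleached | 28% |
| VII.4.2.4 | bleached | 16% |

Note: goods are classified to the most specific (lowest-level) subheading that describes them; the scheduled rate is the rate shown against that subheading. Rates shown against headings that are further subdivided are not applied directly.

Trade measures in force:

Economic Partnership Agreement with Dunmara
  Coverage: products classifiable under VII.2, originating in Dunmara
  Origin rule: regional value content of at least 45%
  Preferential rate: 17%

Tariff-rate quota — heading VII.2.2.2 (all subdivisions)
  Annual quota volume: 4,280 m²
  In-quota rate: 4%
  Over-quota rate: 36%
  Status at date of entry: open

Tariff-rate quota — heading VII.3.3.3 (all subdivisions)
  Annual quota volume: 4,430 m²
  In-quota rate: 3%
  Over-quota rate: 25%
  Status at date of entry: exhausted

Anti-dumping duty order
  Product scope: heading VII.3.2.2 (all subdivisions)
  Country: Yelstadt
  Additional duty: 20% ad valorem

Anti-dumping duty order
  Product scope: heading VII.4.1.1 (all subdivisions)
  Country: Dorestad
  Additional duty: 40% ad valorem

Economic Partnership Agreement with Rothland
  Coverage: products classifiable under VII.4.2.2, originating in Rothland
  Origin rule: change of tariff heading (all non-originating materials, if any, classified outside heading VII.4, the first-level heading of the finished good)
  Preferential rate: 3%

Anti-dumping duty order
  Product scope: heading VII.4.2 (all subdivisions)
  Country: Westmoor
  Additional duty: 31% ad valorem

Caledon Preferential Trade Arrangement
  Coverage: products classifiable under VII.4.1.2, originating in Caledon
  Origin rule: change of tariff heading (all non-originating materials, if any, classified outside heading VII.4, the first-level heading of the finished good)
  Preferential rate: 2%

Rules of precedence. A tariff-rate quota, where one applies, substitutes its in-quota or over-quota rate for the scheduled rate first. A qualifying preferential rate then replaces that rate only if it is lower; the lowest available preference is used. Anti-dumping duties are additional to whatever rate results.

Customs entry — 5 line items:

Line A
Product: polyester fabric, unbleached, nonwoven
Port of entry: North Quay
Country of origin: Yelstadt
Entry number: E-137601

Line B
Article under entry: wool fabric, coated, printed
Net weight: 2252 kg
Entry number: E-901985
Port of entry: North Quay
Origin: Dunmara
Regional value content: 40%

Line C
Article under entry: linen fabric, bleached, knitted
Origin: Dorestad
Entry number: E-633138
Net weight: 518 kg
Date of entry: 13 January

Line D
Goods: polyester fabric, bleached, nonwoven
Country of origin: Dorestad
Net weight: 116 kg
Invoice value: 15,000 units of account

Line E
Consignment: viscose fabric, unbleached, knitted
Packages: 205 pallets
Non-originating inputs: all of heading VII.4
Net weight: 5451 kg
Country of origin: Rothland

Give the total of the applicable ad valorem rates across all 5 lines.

Line A: polyester → VII.4; nonwoven → VII.4.2; unbleached → VII.4.2.3. Scheduled 28%. No special measure applies. → 28%.
Line B: wool → VII.2; coated → VII.2.1; printed → VII.2.1.1. Scheduled 11%. Dunmara agreement on VII.2: RVC < 45%. → 11%.
Line C: linen → VII.1; knitted → VII.1.3; bleached → VII.1.3.1. Scheduled 17%. No special measure applies. → 17%.
Line D: polyester → VII.4; nonwoven → VII.4.2; bleached → VII.4.2.4. Scheduled 16%. No special measure applies. → 16%.
Line E: viscose → VII.3; knitted → VII.3.3; unbleached → VII.3.3.1. Scheduled 2%. Rothland agreement on VII.4.2.2: VII.3.3.1 not covered. → 2%.
Sum: 28% + 11% + 17% + 16% + 2% = 74%.

74%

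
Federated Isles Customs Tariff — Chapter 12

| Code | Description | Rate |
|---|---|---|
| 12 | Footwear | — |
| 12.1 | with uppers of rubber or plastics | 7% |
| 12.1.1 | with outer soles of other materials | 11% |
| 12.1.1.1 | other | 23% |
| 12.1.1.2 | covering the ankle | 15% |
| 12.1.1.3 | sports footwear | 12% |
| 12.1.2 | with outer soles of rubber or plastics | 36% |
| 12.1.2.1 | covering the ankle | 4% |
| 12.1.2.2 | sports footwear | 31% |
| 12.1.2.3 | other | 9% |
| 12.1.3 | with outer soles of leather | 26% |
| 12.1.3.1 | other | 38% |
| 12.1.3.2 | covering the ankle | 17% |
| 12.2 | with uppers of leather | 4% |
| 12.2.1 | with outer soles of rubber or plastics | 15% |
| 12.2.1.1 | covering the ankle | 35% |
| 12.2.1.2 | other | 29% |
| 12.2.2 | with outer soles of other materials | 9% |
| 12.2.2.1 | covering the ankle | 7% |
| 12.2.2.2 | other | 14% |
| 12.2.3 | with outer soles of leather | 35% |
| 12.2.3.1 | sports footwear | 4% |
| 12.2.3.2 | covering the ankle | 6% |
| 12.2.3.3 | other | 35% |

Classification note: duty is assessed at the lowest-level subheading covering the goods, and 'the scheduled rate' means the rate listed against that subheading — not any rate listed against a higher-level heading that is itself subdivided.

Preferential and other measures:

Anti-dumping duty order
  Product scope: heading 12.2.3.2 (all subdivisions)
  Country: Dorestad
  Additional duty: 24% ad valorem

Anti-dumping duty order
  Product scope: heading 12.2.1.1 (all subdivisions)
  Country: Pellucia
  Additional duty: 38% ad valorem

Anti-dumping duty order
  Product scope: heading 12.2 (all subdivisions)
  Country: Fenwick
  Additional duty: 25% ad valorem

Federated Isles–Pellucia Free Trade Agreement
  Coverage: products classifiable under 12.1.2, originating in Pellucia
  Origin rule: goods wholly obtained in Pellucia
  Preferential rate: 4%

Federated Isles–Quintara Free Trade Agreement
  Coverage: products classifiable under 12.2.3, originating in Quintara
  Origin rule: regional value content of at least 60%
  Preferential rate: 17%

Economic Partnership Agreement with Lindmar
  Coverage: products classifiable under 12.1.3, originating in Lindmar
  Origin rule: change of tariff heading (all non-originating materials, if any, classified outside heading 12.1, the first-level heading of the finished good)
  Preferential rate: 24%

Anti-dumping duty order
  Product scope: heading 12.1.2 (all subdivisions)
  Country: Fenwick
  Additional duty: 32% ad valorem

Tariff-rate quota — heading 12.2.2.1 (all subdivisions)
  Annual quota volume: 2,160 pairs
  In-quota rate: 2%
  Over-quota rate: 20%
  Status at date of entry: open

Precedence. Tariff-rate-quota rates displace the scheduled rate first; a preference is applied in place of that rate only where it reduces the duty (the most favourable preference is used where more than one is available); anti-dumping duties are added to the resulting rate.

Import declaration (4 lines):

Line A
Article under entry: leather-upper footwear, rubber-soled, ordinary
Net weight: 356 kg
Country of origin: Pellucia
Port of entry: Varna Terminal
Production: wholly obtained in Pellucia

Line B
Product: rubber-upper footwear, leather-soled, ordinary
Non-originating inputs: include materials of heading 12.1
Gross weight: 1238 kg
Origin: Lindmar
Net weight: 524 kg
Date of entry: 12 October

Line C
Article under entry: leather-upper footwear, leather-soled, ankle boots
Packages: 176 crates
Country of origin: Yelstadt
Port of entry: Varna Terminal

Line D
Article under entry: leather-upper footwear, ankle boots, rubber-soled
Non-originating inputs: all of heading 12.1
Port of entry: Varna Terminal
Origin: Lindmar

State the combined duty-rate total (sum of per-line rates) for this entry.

Line A: leather-upper → 12.2; rubber-soled → 12.2.1; ordinary → 12.2.1.2. Scheduled 29%. Pellucia agreement on 12.1.2: 12.2.1.2 not covered. → 29%.
Line B: rubber-upper → 12.1; leather-soled → 12.1.3; ordinary → 12.1.3.1. Scheduled 38%. Lindmar agreement on 12.1.3: CTH not met. → 38%.
Line C: leather-upper → 12.2; leather-soled → 12.2.3; ankle boots → 12.2.3.2. Scheduled 6%. No special measure applies. → 6%.
Line D: leather-upper → 12.2; rubber-soled → 12.2.1; ankle boots → 12.2.1.1. Scheduled 35%. Lindmar agreement on 12.1.3: 12.2.1.1 not covered. → 35%.
Sum: 29% + 38% + 6% + 35% = 108%.

108%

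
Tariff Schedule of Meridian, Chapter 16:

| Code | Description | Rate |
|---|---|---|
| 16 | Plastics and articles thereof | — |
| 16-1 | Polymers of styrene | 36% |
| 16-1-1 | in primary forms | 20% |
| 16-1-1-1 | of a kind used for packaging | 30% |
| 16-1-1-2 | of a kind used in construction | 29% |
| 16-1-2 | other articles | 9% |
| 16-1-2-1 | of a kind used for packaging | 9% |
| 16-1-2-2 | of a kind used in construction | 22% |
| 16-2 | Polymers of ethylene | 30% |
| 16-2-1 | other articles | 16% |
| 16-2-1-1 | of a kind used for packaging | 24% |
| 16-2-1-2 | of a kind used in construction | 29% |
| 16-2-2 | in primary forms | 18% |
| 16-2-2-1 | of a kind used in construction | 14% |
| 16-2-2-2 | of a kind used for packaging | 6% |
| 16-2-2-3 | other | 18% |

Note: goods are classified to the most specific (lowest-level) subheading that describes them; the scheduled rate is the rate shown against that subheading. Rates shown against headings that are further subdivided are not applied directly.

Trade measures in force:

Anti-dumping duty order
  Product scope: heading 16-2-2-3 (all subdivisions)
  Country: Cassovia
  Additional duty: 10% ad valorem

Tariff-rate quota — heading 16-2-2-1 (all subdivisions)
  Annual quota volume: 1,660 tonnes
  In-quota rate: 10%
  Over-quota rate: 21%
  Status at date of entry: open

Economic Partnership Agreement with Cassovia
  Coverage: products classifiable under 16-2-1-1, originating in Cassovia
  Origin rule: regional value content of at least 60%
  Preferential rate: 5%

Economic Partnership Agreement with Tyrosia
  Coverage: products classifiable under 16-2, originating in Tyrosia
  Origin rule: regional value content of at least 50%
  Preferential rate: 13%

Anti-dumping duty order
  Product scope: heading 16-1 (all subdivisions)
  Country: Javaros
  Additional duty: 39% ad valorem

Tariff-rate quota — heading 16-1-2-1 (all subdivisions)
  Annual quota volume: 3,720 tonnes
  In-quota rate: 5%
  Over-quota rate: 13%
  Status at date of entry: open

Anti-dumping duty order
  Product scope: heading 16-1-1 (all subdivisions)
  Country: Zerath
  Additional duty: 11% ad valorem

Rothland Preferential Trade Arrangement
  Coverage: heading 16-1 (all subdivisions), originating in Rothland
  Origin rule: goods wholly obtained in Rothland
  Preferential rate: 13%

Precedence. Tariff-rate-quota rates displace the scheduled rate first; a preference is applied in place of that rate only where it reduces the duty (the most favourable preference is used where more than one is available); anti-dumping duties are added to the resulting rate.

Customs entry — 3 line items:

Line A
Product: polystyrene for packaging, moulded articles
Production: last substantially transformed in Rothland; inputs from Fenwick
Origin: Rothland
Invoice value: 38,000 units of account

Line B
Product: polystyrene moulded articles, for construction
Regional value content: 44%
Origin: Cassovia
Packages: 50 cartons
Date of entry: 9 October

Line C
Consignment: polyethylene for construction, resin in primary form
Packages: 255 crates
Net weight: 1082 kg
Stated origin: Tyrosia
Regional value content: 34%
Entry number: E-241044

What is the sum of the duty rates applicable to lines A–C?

37%

Line A: polystyrene → 16-1; moulded articles → 16-1-2; for packaging → 16-1-2-1. Scheduled 9%. quota on 16-1-2-1 open → in-quota 5%; Rothland agreement on 16-1: not wholly obtained. → 5%.
Line B: polystyrene → 16-1; moulded articles → 16-1-2; for construction → 16-1-2-2. Scheduled 22%. Cassovia agreement on 16-2-1-1: 16-1-2-2 not covered. → 22%.
Line C: polyethylene → 16-2; resin in primary form → 16-2-2; for construction → 16-2-2-1. Scheduled 14%. quota on 16-2-2-1 open → in-quota 10%; Tyrosia agreement on 16-2: RVC < 50%. → 10%.
Sum: 5% + 22% + 10% = 37%.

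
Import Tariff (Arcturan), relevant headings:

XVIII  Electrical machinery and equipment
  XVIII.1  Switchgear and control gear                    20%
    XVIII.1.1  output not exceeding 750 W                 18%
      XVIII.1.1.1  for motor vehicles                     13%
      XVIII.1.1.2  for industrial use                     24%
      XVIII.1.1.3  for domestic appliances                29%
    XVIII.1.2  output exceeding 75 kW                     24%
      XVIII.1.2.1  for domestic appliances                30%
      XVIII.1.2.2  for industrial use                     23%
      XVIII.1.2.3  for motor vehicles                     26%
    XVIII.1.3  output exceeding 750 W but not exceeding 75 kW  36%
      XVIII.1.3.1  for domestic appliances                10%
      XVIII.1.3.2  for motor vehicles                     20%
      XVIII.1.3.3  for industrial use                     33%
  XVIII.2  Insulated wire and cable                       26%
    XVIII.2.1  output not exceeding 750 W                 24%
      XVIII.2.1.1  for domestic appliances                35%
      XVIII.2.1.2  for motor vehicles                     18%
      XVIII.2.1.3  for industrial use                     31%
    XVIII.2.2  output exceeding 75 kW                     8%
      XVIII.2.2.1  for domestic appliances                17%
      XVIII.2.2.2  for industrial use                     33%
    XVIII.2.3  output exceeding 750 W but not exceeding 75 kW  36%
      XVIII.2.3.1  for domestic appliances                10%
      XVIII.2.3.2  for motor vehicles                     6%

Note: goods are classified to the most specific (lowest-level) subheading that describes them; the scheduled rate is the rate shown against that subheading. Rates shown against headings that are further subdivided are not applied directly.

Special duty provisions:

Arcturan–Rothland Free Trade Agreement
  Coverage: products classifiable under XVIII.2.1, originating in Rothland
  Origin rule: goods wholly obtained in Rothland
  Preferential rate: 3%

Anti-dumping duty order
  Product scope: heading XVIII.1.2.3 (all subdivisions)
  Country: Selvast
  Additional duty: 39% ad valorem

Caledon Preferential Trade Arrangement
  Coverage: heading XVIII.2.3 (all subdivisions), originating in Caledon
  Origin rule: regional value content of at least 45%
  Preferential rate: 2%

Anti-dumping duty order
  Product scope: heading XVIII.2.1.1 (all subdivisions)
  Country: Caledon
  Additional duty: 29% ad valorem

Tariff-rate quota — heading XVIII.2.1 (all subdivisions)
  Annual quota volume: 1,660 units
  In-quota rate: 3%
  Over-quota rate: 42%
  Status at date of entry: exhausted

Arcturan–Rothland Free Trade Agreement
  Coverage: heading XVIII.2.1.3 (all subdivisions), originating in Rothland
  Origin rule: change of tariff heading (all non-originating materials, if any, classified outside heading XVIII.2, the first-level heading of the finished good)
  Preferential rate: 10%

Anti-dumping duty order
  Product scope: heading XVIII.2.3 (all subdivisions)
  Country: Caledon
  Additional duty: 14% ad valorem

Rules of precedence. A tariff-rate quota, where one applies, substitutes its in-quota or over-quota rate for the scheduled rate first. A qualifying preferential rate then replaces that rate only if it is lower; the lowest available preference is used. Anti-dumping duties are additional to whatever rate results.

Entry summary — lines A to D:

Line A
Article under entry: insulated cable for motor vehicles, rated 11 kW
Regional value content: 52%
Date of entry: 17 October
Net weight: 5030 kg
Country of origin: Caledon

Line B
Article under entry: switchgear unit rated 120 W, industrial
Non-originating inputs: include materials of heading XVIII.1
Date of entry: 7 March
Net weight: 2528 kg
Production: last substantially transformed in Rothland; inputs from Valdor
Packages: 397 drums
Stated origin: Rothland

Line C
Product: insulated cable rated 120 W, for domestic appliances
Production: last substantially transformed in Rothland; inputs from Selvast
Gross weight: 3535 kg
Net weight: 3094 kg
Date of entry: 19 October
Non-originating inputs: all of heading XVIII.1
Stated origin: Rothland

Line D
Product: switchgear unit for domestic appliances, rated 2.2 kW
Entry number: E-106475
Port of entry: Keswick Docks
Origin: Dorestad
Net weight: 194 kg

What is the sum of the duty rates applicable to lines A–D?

Line A: insulated cable → XVIII.2; rated 11 kW → XVIII.2.3; for motor vehicles → XVIII.2.3.2. Scheduled 6%. Caledon agreement on XVIII.2.3: RVC ≥ 45% → 2% available; preferential 2%; anti-dumping (Caledon, XVIII.2.3): +14%; total 2% + 14% = 16%. → 16%.
Line B: switchgear unit → XVIII.1; rated 120 W → XVIII.1.1; industrial → XVIII.1.1.2. Scheduled 24%. Rothland agreement on XVIII.2.1: XVIII.1.1.2 not covered; Rothland agreement on XVIII.2.1.3: XVIII.1.1.2 not covered. → 24%.
Line C: insulated cable → XVIII.2; rated 120 W → XVIII.2.1; for domestic appliances → XVIII.2.1.1. Scheduled 35%. quota on XVIII.2.1 exhausted → over-quota 42%; Rothland agreement on XVIII.2.1: not wholly obtained; Rothland agreement on XVIII.2.1.3: XVIII.2.1.1 not covered. → 42%.
Line D: switchgear unit → XVIII.1; rated 2.2 kW → XVIII.1.3; for domestic appliances → XVIII.1.3.1. Scheduled 10%. No special measure applies. → 10%.
Sum: 16% + 24% + 42% + 10% = 92%.

92%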